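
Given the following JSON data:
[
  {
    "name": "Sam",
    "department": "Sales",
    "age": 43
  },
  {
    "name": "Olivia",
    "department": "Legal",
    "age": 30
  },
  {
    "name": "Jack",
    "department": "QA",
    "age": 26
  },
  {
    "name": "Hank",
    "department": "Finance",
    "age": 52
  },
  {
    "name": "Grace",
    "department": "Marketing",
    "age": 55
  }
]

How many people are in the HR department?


Scanning records for department = HR
  No matches found
Count: 0

ANSWER: 0


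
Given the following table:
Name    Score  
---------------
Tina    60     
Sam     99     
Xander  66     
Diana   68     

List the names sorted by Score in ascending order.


Sorting by Score (ascending):
  Tina: 60
  Xander: 66
  Diana: 68
  Sam: 99


ANSWER: Tina, Xander, Diana, Sam


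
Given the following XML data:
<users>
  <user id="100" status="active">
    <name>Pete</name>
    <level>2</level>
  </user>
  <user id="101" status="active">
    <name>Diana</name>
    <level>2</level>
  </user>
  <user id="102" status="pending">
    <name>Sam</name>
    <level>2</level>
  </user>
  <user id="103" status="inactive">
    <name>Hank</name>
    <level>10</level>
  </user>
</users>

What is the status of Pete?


Finding user with name = Pete
user id="100" status="active"

ANSWER: active


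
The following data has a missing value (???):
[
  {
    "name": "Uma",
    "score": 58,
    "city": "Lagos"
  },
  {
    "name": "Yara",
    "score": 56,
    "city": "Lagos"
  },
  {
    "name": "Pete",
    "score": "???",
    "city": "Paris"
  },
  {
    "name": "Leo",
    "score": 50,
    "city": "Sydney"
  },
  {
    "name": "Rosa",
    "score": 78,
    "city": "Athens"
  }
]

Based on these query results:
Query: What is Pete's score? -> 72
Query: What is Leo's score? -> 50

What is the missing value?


The missing value is Pete's score
From query: Pete's score = 72

ANSWER: 72


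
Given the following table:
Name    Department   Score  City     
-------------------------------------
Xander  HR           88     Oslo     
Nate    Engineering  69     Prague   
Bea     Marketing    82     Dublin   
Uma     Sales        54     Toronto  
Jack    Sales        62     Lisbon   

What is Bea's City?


Row 3: Bea
City = Dublin

ANSWER: Dublin


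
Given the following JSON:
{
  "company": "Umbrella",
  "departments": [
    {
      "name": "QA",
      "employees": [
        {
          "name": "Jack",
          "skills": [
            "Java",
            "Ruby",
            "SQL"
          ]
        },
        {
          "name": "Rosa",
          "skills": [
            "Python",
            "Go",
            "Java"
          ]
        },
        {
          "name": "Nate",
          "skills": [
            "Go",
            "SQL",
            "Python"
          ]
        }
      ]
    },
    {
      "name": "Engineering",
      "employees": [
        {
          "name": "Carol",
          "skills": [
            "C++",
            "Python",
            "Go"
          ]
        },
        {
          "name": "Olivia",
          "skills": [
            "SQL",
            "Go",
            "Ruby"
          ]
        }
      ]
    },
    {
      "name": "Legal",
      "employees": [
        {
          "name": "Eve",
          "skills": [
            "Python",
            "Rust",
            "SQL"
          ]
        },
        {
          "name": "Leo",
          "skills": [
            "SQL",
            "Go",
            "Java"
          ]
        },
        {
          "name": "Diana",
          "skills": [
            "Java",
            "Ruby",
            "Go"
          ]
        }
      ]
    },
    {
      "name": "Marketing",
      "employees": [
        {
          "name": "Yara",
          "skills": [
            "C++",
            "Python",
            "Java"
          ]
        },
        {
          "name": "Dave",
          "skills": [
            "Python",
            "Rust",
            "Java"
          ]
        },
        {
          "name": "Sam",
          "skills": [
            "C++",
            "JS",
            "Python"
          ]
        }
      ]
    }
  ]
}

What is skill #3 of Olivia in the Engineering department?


Path: departments[1].employees[1].skills[2]
Value: Ruby

ANSWER: Ruby


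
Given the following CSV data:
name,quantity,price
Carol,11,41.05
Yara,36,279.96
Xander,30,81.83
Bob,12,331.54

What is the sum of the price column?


Values in 'price' column:
  Row 1: 41.05
  Row 2: 279.96
  Row 3: 81.83
  Row 4: 331.54
Sum = 41.05 + 279.96 + 81.83 + 331.54 = 734.38

ANSWER: 734.38


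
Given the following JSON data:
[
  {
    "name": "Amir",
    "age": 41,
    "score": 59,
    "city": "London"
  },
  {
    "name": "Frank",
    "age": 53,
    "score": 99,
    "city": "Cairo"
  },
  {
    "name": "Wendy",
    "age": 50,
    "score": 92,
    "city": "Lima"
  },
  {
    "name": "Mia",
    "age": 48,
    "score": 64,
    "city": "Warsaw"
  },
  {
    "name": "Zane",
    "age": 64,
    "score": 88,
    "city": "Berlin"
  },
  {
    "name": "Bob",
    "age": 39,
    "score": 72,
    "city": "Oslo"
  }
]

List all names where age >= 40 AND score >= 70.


Checking both conditions:
  Amir (age=41, score=59) -> no
  Frank (age=53, score=99) -> YES
  Wendy (age=50, score=92) -> YES
  Mia (age=48, score=64) -> no
  Zane (age=64, score=88) -> YES
  Bob (age=39, score=72) -> no


ANSWER: Frank, Wendy, Zane


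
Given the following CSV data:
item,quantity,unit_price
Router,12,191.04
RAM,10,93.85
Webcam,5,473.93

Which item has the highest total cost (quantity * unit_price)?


Computing row totals:
  Router: 2292.48
  RAM: 938.5
  Webcam: 2369.65
Maximum: Webcam (2369.65)

ANSWER: Webcam


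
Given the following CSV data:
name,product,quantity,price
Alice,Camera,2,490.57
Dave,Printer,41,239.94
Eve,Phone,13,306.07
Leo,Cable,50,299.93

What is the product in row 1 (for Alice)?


Row 1: Alice
Column 'product' = Camera

ANSWER: Camera


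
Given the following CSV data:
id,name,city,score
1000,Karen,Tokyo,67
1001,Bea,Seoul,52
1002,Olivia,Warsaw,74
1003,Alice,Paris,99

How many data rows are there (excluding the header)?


Counting rows (excluding header):
Header: id,name,city,score
Data rows: 4

ANSWER: 4


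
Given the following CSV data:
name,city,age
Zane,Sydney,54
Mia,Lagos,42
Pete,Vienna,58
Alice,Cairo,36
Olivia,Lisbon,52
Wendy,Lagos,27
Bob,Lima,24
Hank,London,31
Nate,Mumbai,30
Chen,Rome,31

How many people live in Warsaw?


Scanning city column for 'Warsaw':
Total matches: 0

ANSWER: 0


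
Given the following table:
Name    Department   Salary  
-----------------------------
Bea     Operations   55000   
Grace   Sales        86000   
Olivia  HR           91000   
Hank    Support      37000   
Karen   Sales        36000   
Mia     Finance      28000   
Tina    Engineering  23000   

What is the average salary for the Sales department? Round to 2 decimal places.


Sales department members:
  Grace: 86000
  Karen: 36000
Sum = 122000
Count = 2
Average = 122000 / 2 = 61000.00

ANSWER: 61000.00


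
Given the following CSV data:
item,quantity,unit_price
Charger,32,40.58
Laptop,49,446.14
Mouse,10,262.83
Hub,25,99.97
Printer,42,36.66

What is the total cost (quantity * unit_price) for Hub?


Row: Hub
quantity = 25
unit_price = 99.97
total = 25 * 99.97 = 2499.25

ANSWER: 2499.25


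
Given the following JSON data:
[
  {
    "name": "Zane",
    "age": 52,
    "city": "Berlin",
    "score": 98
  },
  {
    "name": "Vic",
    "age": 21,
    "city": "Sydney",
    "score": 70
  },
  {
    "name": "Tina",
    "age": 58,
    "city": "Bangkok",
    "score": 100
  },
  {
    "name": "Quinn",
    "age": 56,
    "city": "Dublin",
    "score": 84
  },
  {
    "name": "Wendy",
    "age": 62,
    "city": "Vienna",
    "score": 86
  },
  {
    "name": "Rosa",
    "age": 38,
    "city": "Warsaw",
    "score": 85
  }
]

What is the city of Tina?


Looking up record where name = Tina
Record index: 2
Field 'city' = Bangkok

ANSWER: Bangkok


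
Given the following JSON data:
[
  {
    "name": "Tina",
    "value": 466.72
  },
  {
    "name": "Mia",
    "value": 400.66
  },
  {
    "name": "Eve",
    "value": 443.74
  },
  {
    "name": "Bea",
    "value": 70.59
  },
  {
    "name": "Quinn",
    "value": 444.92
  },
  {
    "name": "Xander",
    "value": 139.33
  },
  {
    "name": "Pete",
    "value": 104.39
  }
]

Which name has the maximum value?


Comparing values:
  Tina: 466.72
  Mia: 400.66
  Eve: 443.74
  Bea: 70.59
  Quinn: 444.92
  Xander: 139.33
  Pete: 104.39
Maximum: Tina (466.72)

ANSWER: Tina


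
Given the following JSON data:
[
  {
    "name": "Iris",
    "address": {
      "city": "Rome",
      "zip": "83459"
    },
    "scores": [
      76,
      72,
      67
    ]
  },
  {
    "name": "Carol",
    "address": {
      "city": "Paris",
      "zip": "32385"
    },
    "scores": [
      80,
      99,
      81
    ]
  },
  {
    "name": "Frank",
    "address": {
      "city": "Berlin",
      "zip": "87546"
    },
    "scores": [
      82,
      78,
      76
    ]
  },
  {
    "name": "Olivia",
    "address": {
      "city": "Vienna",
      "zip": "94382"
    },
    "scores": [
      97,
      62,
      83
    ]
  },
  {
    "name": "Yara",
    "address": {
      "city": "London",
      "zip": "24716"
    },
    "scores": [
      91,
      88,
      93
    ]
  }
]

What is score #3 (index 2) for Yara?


Path: records[4].scores[2]
Value: 93

ANSWER: 93


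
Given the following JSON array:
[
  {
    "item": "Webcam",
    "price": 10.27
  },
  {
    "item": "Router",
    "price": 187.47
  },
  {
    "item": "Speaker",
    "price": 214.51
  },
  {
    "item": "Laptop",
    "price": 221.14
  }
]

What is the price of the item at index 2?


Array index 2 -> Speaker
price = 214.51

ANSWER: 214.51


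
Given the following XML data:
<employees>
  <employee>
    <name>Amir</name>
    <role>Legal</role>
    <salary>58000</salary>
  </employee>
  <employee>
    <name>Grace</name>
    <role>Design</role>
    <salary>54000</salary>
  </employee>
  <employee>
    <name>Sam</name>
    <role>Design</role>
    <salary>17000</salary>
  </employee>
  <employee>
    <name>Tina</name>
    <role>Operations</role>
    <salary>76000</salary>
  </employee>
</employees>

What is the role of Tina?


Searching for <employee> with <name>Tina</name>
Found at position 4
<role>Operations</role>

ANSWER: Operations


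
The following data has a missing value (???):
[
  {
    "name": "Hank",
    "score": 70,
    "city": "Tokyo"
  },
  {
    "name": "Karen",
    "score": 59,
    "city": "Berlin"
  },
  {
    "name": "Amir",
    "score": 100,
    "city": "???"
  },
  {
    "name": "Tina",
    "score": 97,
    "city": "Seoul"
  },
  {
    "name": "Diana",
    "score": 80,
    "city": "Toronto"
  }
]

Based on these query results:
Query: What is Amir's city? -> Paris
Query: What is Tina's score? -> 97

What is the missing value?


The missing value is Amir's city
From query: Amir's city = Paris

ANSWER: Paris


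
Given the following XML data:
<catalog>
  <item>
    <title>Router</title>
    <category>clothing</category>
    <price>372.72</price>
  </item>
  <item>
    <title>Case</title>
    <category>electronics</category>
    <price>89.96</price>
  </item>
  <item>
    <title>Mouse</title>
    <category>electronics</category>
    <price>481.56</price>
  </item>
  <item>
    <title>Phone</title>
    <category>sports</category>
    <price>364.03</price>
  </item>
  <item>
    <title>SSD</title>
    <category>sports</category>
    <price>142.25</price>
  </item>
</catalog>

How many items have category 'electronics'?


Scanning <item> elements for <category>electronics</category>:
  Item 2: Case -> MATCH
  Item 3: Mouse -> MATCH
Count: 2

ANSWER: 2


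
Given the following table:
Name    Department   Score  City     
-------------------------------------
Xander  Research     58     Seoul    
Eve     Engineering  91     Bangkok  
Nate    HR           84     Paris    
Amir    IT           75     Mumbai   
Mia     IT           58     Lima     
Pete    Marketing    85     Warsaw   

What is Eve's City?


Row 2: Eve
City = Bangkok

ANSWER: Bangkok


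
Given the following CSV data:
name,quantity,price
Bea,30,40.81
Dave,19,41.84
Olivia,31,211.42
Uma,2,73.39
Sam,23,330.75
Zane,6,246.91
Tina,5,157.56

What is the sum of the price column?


Values in 'price' column:
  Row 1: 40.81
  Row 2: 41.84
  Row 3: 211.42
  Row 4: 73.39
  Row 5: 330.75
  Row 6: 246.91
  Row 7: 157.56
Sum = 40.81 + 41.84 + 211.42 + 73.39 + 330.75 + 246.91 + 157.56 = 1102.68

ANSWER: 1102.68


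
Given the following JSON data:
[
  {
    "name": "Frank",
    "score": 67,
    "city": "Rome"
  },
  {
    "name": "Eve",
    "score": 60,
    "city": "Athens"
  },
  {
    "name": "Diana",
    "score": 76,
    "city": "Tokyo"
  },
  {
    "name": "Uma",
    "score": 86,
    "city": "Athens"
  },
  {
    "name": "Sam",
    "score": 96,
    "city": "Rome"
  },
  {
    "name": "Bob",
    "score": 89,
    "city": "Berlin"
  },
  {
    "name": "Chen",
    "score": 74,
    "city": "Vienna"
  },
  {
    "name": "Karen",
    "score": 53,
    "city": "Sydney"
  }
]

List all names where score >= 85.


Filtering records where score >= 85:
  Frank (score=67) -> no
  Eve (score=60) -> no
  Diana (score=76) -> no
  Uma (score=86) -> YES
  Sam (score=96) -> YES
  Bob (score=89) -> YES
  Chen (score=74) -> no
  Karen (score=53) -> no


ANSWER: Uma, Sam, Bob


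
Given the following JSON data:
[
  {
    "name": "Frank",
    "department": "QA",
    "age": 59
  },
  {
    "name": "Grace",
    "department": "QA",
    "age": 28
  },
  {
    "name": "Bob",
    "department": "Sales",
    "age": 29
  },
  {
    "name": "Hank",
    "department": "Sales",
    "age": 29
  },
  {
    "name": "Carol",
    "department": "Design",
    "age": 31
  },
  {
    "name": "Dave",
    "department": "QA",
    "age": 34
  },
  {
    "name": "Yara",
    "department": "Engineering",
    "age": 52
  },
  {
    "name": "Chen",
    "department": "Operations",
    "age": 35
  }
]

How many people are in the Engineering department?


Scanning records for department = Engineering
  Record 6: Yara
Count: 1

ANSWER: 1


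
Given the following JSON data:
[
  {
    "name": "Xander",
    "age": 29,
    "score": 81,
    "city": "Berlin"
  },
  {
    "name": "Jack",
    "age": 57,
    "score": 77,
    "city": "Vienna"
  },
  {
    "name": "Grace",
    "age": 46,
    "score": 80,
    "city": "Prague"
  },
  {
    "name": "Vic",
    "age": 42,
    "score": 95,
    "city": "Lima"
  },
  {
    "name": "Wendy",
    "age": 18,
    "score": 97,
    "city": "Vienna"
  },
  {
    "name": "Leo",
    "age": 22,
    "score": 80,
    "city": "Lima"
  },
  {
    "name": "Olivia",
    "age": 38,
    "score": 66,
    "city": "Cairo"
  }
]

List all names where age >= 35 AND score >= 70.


Checking both conditions:
  Xander (age=29, score=81) -> no
  Jack (age=57, score=77) -> YES
  Grace (age=46, score=80) -> YES
  Vic (age=42, score=95) -> YES
  Wendy (age=18, score=97) -> no
  Leo (age=22, score=80) -> no
  Olivia (age=38, score=66) -> no


ANSWER: Jack, Grace, Vic


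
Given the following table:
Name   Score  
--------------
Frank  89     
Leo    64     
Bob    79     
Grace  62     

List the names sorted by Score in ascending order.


Sorting by Score (ascending):
  Grace: 62
  Leo: 64
  Bob: 79
  Frank: 89


ANSWER: Grace, Leo, Bob, Frank


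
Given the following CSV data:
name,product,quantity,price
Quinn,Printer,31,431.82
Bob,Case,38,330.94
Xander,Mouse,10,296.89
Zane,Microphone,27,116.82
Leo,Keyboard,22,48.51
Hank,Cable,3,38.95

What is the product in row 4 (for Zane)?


Row 4: Zane
Column 'product' = Microphone

ANSWER: Microphone


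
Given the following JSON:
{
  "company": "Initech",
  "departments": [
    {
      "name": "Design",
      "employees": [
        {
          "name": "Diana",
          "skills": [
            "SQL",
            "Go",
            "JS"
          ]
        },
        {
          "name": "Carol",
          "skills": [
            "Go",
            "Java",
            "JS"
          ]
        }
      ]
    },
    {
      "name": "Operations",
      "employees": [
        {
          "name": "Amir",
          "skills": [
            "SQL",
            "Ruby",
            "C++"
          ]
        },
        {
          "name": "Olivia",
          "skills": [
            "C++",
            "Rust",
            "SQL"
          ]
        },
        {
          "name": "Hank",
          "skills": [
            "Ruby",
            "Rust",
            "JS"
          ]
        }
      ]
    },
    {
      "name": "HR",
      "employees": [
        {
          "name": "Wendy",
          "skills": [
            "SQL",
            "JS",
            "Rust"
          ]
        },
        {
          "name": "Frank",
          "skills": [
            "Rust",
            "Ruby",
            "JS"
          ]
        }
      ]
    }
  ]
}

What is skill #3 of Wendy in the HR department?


Path: departments[2].employees[0].skills[2]
Value: Rust

ANSWER: Rust


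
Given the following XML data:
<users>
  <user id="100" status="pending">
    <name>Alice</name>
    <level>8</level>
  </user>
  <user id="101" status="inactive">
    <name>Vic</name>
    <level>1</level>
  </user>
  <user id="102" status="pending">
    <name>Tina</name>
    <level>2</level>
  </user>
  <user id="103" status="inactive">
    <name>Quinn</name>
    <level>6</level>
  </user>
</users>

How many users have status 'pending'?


Counting users with status='pending':
  Alice (id=100) -> MATCH
  Tina (id=102) -> MATCH
Count: 2

ANSWER: 2


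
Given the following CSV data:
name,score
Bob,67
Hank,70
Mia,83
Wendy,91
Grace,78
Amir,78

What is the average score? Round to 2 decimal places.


Scores: 67, 70, 83, 91, 78, 78
Sum = 467
Count = 6
Average = 467 / 6 = 77.83

ANSWER: 77.83


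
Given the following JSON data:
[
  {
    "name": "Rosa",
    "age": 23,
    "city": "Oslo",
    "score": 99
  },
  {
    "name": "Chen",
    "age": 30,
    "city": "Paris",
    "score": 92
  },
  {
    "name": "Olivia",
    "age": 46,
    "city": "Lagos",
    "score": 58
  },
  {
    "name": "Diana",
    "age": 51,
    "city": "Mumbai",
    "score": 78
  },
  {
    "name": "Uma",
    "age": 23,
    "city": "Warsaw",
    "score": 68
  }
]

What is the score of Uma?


Looking up record where name = Uma
Record index: 4
Field 'score' = 68

ANSWER: 68


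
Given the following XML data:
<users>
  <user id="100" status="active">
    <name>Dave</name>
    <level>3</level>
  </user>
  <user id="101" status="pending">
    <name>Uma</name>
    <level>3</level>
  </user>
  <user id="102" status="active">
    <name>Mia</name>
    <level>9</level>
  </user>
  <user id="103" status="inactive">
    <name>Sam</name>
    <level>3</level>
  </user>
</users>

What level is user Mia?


Finding user: Mia
<level>9</level>

ANSWER: 9


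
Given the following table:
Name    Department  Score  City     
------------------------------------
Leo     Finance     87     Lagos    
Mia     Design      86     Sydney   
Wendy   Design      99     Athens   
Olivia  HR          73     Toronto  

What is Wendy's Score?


Row 3: Wendy
Score = 99

ANSWER: 99


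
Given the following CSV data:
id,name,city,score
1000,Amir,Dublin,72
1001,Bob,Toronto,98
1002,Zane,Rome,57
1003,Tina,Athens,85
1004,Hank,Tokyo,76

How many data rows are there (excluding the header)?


Counting rows (excluding header):
Header: id,name,city,score
Data rows: 5

ANSWER: 5


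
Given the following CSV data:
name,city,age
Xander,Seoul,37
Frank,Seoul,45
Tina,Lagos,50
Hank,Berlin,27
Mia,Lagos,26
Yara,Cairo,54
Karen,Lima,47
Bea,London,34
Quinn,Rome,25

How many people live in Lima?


Scanning city column for 'Lima':
  Row 7: Karen -> MATCH
Total matches: 1

ANSWER: 1


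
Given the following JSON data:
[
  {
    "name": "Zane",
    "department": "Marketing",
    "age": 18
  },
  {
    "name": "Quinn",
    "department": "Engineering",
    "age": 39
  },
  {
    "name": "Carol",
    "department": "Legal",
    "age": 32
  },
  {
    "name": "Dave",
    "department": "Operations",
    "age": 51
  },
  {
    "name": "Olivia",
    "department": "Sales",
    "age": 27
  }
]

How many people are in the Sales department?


Scanning records for department = Sales
  Record 4: Olivia
Count: 1

ANSWER: 1


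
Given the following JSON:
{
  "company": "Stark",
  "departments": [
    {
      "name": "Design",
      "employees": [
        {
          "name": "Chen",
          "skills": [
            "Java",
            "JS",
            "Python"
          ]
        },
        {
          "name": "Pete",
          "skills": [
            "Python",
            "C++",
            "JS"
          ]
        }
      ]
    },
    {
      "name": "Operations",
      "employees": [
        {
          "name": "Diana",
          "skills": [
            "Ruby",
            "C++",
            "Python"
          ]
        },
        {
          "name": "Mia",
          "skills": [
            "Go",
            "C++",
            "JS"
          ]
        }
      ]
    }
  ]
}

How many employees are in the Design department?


Path: departments[0].employees
Count: 2

ANSWER: 2


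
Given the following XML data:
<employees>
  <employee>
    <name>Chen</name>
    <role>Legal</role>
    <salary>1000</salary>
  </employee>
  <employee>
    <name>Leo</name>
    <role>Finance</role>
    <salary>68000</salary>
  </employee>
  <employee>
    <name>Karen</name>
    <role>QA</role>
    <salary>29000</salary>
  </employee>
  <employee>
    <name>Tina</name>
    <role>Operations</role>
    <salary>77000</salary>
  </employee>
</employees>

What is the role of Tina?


Searching for <employee> with <name>Tina</name>
Found at position 4
<role>Operations</role>

ANSWER: Operations


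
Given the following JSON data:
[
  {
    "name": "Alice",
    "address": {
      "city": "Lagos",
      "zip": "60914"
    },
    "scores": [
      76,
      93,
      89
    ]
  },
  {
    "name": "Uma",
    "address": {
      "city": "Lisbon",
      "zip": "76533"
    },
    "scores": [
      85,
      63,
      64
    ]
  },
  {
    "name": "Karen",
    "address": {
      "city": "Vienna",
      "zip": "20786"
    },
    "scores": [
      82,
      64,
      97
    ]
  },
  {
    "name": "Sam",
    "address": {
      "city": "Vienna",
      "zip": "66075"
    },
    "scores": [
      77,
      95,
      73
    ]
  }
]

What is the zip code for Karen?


Path: records[2].address.zip
Value: 20786

ANSWER: 20786


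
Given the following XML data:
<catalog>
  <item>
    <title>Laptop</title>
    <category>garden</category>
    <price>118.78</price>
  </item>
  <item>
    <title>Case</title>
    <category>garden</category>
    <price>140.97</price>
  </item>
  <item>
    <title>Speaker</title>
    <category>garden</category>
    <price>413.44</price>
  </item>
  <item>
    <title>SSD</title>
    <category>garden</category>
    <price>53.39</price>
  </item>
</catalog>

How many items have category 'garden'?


Scanning <item> elements for <category>garden</category>:
  Item 1: Laptop -> MATCH
  Item 2: Case -> MATCH
  Item 3: Speaker -> MATCH
  Item 4: SSD -> MATCH
Count: 4

ANSWER: 4


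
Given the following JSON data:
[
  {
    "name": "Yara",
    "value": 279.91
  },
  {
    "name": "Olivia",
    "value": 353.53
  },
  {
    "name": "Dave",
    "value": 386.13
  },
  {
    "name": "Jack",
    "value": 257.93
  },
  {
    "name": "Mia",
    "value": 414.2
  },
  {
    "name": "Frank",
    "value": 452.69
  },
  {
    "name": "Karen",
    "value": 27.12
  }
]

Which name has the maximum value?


Comparing values:
  Yara: 279.91
  Olivia: 353.53
  Dave: 386.13
  Jack: 257.93
  Mia: 414.2
  Frank: 452.69
  Karen: 27.12
Maximum: Frank (452.69)

ANSWER: Frank


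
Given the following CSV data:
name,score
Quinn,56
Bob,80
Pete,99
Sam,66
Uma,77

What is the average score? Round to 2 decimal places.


Scores: 56, 80, 99, 66, 77
Sum = 378
Count = 5
Average = 378 / 5 = 75.60

ANSWER: 75.60


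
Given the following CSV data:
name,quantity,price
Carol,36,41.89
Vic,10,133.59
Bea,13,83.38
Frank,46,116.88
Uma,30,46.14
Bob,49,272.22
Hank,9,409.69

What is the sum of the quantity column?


Values in 'quantity' column:
  Row 1: 36
  Row 2: 10
  Row 3: 13
  Row 4: 46
  Row 5: 30
  Row 6: 49
  Row 7: 9
Sum = 36 + 10 + 13 + 46 + 30 + 49 + 9 = 193

ANSWER: 193


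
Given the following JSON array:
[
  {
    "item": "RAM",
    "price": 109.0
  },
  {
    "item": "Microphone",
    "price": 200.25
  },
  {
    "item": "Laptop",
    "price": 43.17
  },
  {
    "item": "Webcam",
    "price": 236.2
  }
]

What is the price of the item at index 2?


Array index 2 -> Laptop
price = 43.17

ANSWER: 43.17


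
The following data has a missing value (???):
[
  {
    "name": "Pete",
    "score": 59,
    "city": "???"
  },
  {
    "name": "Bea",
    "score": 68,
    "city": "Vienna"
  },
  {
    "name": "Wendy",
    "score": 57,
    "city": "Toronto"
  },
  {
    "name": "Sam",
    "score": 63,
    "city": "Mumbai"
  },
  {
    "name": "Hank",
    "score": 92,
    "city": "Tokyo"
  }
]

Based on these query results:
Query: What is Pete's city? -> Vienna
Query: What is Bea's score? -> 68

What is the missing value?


The missing value is Pete's city
From query: Pete's city = Vienna

ANSWER: Vienna


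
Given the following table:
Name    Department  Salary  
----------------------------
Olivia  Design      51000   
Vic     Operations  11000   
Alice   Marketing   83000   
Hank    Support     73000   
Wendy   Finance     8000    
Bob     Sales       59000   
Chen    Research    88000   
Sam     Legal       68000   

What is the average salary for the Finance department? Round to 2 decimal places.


Finance department members:
  Wendy: 8000
Sum = 8000
Count = 1
Average = 8000 / 1 = 8000.00

ANSWER: 8000.00


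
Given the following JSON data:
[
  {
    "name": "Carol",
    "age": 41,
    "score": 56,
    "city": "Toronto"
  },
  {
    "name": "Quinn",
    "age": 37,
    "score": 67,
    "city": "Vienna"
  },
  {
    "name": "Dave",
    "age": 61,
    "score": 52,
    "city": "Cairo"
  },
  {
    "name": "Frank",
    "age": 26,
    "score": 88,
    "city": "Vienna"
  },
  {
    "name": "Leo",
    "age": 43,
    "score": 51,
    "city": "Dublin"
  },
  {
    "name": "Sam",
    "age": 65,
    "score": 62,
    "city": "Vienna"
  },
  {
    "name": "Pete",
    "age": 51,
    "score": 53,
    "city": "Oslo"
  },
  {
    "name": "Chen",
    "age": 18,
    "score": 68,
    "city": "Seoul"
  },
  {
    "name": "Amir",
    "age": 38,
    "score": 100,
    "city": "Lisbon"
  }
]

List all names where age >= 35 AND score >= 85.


Checking both conditions:
  Carol (age=41, score=56) -> no
  Quinn (age=37, score=67) -> no
  Dave (age=61, score=52) -> no
  Frank (age=26, score=88) -> no
  Leo (age=43, score=51) -> no
  Sam (age=65, score=62) -> no
  Pete (age=51, score=53) -> no
  Chen (age=18, score=68) -> no
  Amir (age=38, score=100) -> YES


ANSWER: Amir


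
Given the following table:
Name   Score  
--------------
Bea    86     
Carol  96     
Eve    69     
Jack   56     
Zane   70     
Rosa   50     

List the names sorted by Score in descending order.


Sorting by Score (descending):
  Carol: 96
  Bea: 86
  Zane: 70
  Eve: 69
  Jack: 56
  Rosa: 50


ANSWER: Carol, Bea, Zane, Eve, Jack, Rosa


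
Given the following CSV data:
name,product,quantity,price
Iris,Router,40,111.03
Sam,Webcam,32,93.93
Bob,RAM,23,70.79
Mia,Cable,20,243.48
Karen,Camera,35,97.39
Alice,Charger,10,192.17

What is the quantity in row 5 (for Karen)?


Row 5: Karen
Column 'quantity' = 35

ANSWER: 35


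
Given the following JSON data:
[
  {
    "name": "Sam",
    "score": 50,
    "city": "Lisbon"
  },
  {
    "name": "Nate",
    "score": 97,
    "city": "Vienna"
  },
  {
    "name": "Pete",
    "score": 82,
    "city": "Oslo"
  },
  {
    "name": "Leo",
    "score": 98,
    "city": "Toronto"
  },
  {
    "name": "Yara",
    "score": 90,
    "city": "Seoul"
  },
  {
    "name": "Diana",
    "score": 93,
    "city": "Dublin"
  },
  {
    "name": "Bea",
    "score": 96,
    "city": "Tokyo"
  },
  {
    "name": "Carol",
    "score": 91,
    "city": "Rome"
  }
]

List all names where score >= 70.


Filtering records where score >= 70:
  Sam (score=50) -> no
  Nate (score=97) -> YES
  Pete (score=82) -> YES
  Leo (score=98) -> YES
  Yara (score=90) -> YES
  Diana (score=93) -> YES
  Bea (score=96) -> YES
  Carol (score=91) -> YES


ANSWER: Nate, Pete, Leo, Yara, Diana, Bea, Carol


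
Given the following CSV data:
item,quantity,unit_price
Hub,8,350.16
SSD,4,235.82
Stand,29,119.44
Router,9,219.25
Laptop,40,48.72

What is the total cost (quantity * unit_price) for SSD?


Row: SSD
quantity = 4
unit_price = 235.82
total = 4 * 235.82 = 943.28

ANSWER: 943.28


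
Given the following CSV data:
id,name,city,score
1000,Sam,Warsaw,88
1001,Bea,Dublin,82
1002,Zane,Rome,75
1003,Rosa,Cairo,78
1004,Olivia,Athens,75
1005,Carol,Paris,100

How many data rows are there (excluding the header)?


Counting rows (excluding header):
Header: id,name,city,score
Data rows: 6

ANSWER: 6


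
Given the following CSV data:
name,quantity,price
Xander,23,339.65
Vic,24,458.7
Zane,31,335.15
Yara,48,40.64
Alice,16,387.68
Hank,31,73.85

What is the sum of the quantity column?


Values in 'quantity' column:
  Row 1: 23
  Row 2: 24
  Row 3: 31
  Row 4: 48
  Row 5: 16
  Row 6: 31
Sum = 23 + 24 + 31 + 48 + 16 + 31 = 173

ANSWER: 173


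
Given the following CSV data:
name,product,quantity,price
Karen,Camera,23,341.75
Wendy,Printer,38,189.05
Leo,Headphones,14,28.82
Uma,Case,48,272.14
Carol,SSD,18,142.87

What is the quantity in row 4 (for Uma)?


Row 4: Uma
Column 'quantity' = 48

ANSWER: 48


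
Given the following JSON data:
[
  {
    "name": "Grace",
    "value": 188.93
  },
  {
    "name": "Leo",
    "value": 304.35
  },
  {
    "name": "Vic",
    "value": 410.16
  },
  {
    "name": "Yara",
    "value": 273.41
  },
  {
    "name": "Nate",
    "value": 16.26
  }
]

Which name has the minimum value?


Comparing values:
  Grace: 188.93
  Leo: 304.35
  Vic: 410.16
  Yara: 273.41
  Nate: 16.26
Minimum: Nate (16.26)

ANSWER: Nate


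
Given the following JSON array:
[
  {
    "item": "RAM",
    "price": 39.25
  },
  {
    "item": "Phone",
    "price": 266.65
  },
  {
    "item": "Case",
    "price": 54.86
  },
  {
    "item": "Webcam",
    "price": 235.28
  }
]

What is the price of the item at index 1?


Array index 1 -> Phone
price = 266.65

ANSWER: 266.65


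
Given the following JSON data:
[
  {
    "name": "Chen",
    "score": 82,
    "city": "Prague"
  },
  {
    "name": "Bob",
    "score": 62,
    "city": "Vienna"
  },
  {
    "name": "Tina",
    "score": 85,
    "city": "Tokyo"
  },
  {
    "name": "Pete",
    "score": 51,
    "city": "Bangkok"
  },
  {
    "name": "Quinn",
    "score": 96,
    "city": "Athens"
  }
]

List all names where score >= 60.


Filtering records where score >= 60:
  Chen (score=82) -> YES
  Bob (score=62) -> YES
  Tina (score=85) -> YES
  Pete (score=51) -> no
  Quinn (score=96) -> YES


ANSWER: Chen, Bob, Tina, Quinn


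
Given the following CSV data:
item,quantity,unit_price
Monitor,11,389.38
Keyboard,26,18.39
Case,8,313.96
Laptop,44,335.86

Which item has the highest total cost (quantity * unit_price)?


Computing row totals:
  Monitor: 4283.18
  Keyboard: 478.14
  Case: 2511.68
  Laptop: 14777.84
Maximum: Laptop (14777.84)

ANSWER: Laptop


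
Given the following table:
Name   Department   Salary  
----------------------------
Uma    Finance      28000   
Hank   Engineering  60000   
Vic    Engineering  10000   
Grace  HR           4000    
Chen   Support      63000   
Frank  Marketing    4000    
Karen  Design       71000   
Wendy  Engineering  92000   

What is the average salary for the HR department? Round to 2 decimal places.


HR department members:
  Grace: 4000
Sum = 4000
Count = 1
Average = 4000 / 1 = 4000.00

ANSWER: 4000.00


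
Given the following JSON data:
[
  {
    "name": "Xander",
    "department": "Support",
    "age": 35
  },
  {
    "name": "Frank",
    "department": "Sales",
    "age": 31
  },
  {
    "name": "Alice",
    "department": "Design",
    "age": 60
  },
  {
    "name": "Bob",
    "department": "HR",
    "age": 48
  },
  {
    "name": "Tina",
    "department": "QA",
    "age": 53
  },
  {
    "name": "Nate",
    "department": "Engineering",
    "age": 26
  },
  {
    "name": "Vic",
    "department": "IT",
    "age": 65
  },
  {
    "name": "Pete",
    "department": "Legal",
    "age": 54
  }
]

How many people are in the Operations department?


Scanning records for department = Operations
  No matches found
Count: 0

ANSWER: 0


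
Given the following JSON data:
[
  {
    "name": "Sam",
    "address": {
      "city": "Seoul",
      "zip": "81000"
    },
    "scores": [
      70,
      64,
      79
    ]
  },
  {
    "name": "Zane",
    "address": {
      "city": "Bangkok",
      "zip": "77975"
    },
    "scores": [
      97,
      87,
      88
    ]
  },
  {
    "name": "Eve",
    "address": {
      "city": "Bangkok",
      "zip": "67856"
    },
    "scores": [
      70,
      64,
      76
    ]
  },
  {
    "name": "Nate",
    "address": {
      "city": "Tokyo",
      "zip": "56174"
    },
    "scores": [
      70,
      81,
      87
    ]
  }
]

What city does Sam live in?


Path: records[0].address.city
Value: Seoul

ANSWER: Seoul


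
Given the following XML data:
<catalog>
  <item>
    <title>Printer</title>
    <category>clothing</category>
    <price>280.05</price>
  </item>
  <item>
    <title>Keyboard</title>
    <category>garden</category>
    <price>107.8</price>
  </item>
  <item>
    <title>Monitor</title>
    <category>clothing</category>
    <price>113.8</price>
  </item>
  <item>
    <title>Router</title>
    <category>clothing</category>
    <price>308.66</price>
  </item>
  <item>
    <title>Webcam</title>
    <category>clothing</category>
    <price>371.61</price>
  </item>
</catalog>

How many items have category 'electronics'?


Scanning <item> elements for <category>electronics</category>:
Count: 0

ANSWER: 0


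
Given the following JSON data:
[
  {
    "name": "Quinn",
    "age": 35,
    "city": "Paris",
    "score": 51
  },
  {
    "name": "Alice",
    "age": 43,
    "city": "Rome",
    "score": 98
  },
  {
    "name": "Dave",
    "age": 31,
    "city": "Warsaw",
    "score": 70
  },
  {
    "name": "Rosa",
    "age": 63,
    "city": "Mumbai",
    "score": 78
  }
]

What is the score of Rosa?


Looking up record where name = Rosa
Record index: 3
Field 'score' = 78

ANSWER: 78


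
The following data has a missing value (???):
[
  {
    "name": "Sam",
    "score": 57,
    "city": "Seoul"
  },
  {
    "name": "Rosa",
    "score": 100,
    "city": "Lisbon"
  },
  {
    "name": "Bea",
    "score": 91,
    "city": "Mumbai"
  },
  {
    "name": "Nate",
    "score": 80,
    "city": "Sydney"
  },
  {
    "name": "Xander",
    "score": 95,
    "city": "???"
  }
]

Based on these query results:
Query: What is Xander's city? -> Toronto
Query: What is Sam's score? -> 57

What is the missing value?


The missing value is Xander's city
From query: Xander's city = Toronto

ANSWER: Toronto


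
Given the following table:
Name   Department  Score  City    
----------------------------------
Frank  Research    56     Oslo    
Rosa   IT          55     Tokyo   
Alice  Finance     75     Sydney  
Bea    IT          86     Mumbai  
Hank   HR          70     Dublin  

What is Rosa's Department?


Row 2: Rosa
Department = IT

ANSWER: IT


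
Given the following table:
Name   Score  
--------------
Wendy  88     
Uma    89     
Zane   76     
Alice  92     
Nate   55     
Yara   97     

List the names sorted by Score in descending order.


Sorting by Score (descending):
  Yara: 97
  Alice: 92
  Uma: 89
  Wendy: 88
  Zane: 76
  Nate: 55


ANSWER: Yara, Alice, Uma, Wendy, Zane, Nate


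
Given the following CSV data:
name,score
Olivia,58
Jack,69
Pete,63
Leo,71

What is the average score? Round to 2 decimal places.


Scores: 58, 69, 63, 71
Sum = 261
Count = 4
Average = 261 / 4 = 65.25

ANSWER: 65.25


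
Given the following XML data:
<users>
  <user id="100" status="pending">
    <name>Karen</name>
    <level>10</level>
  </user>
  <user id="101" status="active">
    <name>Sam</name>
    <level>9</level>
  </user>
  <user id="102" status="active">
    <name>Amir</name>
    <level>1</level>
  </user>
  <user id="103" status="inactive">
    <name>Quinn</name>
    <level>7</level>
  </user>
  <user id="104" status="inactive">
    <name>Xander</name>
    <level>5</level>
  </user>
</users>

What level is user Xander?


Finding user: Xander
<level>5</level>

ANSWER: 5


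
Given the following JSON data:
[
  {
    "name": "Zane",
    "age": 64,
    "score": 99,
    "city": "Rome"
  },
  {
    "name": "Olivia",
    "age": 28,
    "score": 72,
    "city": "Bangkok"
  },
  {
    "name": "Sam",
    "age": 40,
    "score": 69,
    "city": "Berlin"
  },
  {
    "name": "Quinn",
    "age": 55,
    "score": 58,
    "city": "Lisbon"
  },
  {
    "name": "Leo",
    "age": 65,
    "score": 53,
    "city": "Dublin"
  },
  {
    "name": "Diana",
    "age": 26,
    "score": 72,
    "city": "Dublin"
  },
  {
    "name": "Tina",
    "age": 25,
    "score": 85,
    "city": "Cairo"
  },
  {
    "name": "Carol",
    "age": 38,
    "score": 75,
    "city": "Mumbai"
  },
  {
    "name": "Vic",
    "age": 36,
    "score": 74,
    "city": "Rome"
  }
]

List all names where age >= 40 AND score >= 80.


Checking both conditions:
  Zane (age=64, score=99) -> YES
  Olivia (age=28, score=72) -> no
  Sam (age=40, score=69) -> no
  Quinn (age=55, score=58) -> no
  Leo (age=65, score=53) -> no
  Diana (age=26, score=72) -> no
  Tina (age=25, score=85) -> no
  Carol (age=38, score=75) -> no
  Vic (age=36, score=74) -> no


ANSWER: Zane


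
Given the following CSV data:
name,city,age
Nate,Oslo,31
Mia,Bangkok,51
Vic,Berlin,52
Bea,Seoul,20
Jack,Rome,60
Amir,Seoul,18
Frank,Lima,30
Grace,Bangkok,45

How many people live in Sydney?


Scanning city column for 'Sydney':
Total matches: 0

ANSWER: 0


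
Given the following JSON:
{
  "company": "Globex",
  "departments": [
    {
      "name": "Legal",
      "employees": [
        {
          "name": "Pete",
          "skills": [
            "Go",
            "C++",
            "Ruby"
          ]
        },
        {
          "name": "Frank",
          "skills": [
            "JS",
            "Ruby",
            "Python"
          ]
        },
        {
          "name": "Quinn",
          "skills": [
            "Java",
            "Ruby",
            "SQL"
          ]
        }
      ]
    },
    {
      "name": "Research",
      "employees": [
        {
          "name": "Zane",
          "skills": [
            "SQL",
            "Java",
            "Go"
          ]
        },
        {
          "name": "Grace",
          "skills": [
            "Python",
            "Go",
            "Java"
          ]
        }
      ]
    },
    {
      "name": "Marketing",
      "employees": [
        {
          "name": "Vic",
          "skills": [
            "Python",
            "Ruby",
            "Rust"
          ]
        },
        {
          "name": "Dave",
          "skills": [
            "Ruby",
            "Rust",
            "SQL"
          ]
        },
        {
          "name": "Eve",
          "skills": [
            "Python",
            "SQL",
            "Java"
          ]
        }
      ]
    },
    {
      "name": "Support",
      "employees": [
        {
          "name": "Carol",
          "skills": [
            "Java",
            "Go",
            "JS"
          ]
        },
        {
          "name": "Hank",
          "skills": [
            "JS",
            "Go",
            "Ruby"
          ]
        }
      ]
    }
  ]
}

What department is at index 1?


Path: departments[1].name
Value: Research

ANSWER: Research


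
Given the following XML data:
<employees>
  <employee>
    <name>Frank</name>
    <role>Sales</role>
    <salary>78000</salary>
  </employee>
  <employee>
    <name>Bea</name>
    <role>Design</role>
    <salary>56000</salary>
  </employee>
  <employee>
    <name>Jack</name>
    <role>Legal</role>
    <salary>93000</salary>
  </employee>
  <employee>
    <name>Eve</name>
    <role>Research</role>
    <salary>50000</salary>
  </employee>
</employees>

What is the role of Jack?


Searching for <employee> with <name>Jack</name>
Found at position 3
<role>Legal</role>

ANSWER: Legal
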